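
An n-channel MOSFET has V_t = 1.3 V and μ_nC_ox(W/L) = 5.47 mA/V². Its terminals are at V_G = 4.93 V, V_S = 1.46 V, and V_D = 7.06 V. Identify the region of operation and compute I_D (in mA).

Saturation; I_D = 12.9 mA

V_GS = V_G − V_S = 4.93 − 1.46 = 3.47 V; V_DS = V_D − V_S = 7.06 − 1.46 = 5.6 V.
V_ov = V_GS − V_t = 3.47 − 1.3 = 2.17 V.
Since V_DS = 5.6 V ≥ V_ov = 2.17 V, the device is in saturation.
I_D = ½ k_n V_ov² = 0.5 × 5.47 × 2.17² = 12.9 mA.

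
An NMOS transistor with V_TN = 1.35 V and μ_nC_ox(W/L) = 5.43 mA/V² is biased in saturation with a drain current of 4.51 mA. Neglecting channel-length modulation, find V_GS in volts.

V_GS = 2.64 V

In saturation I_D = ½ k_n (V_GS − V_TN)², so V_GS − V_TN = √(2 I_D / k_n) = √(2 × 4.51 / 5.43) = 1.29 V.
V_GS = 1.35 + 1.29 = 2.64 V.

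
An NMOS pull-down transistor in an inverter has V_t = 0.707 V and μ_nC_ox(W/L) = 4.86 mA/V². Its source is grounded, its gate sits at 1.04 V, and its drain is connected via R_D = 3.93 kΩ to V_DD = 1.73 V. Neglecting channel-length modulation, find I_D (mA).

V_GS = V_G = 1.04 V, so V_ov = 1.04 − 0.707 = 0.333 V.
Assume saturation: I_D = ½ k_n V_ov² = 0.5 × 4.86 × 0.333² = 0.269 mA, giving V_DS = V_DD − I_D R_D = 1.73 − 0.269 × 3.93 = 0.671 V.
V_DS = 0.671 V ≥ V_ov = 0.333 V, confirming saturation.

I_D = 0.269 mA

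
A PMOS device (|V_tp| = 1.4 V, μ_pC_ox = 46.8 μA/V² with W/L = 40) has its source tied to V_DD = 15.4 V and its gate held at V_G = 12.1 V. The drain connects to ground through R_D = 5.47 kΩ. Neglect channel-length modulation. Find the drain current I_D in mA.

I_D = 2.63 mA

V_SG = V_DD − V_G = 15.4 − 12.1 = 3.3 V, so V_ov = 3.3 − 1.4 = 1.9 V.
k_p = μ_pC_ox · (W/L) = 1.872 mA/V².
Assume saturation: I_D = ½ k_p V_ov² = 0.5 × 1.872 × 1.9² = 3.38 mA, giving V_SD = V_DD − I_D R_D = 15.4 − 3.38 × 5.47 = -3.08 V.
But -3.08 V < V_ov = 1.9 V, so the device is actually in triode.
In triode I_D = k_p[V_ov V_SD − ½ V_SD²] and I_D = (V_DD − V_SD)/R_D. Equating: 5.12 V_SD² − 20.46 V_SD + 15.4 = 0, giving V_SD = 1.01 V (the root below V_ov).
I_D = (15.4 − 1.01) / 5.47 = 2.63 mA.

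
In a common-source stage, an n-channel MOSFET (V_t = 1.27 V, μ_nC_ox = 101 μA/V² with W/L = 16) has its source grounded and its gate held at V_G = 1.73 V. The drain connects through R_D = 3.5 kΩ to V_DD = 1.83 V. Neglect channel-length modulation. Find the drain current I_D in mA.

V_GS = V_G = 1.73 V, so V_ov = 1.73 − 1.27 = 0.46 V.
k_n = μ_nC_ox · (W/L) = 1.616 mA/V².
Assume saturation: I_D = ½ k_n V_ov² = 0.5 × 1.616 × 0.46² = 0.171 mA, giving V_DS = V_DD − I_D R_D = 1.83 − 0.171 × 3.5 = 1.23 V.
V_DS = 1.23 V ≥ V_ov = 0.46 V, confirming saturation.

I_D = 0.171 mA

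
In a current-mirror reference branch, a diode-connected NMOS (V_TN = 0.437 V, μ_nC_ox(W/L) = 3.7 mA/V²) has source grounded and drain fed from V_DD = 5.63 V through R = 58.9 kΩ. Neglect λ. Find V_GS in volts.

With gate tied to drain, V_GS = V_DS ≥ V_GS − V_TN, so the device is in saturation.
KCL at the drain: ½ k_n (V_GS − V_TN)² = (V_DD − V_GS)/R.
Let x = V_GS − 0.437. Then 109 x² + x − 5.193 = 0, giving x = 0.214 V (positive root), so V_GS = 0.651 V.
I_D = (V_DD − V_GS)/R = (5.63 − 0.651) / 58.9 = 0.0845 mA.

V_GS = 0.651 V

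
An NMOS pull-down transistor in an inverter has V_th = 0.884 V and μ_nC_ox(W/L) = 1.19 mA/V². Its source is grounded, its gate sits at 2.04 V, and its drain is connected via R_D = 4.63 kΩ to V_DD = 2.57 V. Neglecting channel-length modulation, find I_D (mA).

I_D = 0.466 mA

V_GS = V_G = 2.04 V, so V_ov = 2.04 − 0.884 = 1.16 V.
Assume saturation: I_D = ½ k_n V_ov² = 0.5 × 1.19 × 1.16² = 0.795 mA, giving V_DS = V_DD − I_D R_D = 2.57 − 0.795 × 4.63 = -1.11 V.
But -1.11 V < V_ov = 1.16 V, so the device is actually in triode.
In triode I_D = k_n[V_ov V_DS − ½ V_DS²] and I_D = (V_DD − V_DS)/R_D. Equating: 2.75 V_DS² − 7.369 V_DS + 2.57 = 0, giving V_DS = 0.412 V (the root below V_ov).
I_D = (2.57 − 0.412) / 4.63 = 0.466 mA.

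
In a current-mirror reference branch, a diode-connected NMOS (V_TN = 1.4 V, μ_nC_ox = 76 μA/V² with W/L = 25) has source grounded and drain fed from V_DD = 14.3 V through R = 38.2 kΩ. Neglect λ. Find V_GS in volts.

V_GS = 1.98 V

With gate tied to drain, V_GS = V_DS ≥ V_GS − V_TN, so the device is in saturation.
k_n = μ_nC_ox · (W/L) = 1.9 mA/V².
KCL at the drain: ½ k_n (V_GS − V_TN)² = (V_DD − V_GS)/R.
Let x = V_GS − 1.4. Then 36.3 x² + x − 12.9 = 0, giving x = 0.583 V (positive root), so V_GS = 1.98 V.
I_D = (V_DD − V_GS)/R = (14.3 − 1.98) / 38.2 = 0.322 mA.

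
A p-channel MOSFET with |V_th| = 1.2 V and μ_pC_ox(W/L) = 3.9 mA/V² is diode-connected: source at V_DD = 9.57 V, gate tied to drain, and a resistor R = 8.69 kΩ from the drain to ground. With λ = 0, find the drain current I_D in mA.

With gate tied to drain, V_SG = V_SD ≥ V_SG − |V_th|, so the device is in saturation.
KCL at the drain: ½ k_p (V_SG − |V_th|)² = (V_DD − V_SG)/R.
Let x = V_SG − 1.2. Then 16.9 x² + x − 8.37 = 0, giving x = 0.674 V (positive root), so V_SG = 1.87 V.
I_D = (V_DD − V_SG)/R = (9.57 − 1.87) / 8.69 = 0.886 mA.

I_D = 0.886 mA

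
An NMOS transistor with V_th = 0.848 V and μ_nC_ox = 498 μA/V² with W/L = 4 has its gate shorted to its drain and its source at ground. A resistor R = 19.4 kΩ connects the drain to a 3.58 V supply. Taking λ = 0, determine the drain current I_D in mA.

With gate tied to drain, V_GS = V_DS ≥ V_GS − V_th, so the device is in saturation.
k_n = μ_nC_ox · (W/L) = 1.992 mA/V².
KCL at the drain: ½ k_n (V_GS − V_th)² = (V_DD − V_GS)/R.
Let x = V_GS − 0.848. Then 19.3 x² + x − 2.732 = 0, giving x = 0.351 V (positive root), so V_GS = 1.2 V.
I_D = (V_DD − V_GS)/R = (3.58 − 1.2) / 19.4 = 0.123 mA.

I_D = 0.123 mA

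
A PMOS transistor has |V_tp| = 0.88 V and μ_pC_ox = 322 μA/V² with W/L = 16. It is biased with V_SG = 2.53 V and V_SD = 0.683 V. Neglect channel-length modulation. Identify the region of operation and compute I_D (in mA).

k_p = μ_pC_ox · (W/L) = 5.152 mA/V².
V_ov = V_SG − |V_tp| = 2.53 − 0.88 = 1.65 V.
Since V_SD = 0.683 V < V_ov = 1.65 V, the device is in the triode region.
I_D = k_p [V_ov · V_SD − ½ V_SD²] = 5.152 × [1.65 × 0.683 − 0.5 × 0.683²] = 4.6 mA.

Triode; I_D = 4.60 mA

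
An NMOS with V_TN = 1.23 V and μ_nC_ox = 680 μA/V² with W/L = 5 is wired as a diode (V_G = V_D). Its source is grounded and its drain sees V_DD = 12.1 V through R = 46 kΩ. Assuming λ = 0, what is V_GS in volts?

V_GS = 1.60 V

With gate tied to drain, V_GS = V_DS ≥ V_GS − V_TN, so the device is in saturation.
k_n = μ_nC_ox · (W/L) = 3.4 mA/V².
KCL at the drain: ½ k_n (V_GS − V_TN)² = (V_DD − V_GS)/R.
Let x = V_GS − 1.23. Then 78.2 x² + x − 10.87 = 0, giving x = 0.366 V (positive root), so V_GS = 1.6 V.
I_D = (V_DD − V_GS)/R = (12.1 − 1.6) / 46 = 0.228 mA.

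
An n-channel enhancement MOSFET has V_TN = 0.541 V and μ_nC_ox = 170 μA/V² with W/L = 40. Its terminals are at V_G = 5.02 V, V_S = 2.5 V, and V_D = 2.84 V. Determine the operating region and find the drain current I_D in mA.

Triode; I_D = 4.18 mA

V_GS = V_G − V_S = 5.02 − 2.5 = 2.52 V; V_DS = V_D − V_S = 2.84 − 2.5 = 0.34 V.
k_n = μ_nC_ox · (W/L) = 6.8 mA/V².
V_ov = V_GS − V_TN = 2.52 − 0.541 = 1.98 V.
Since V_DS = 0.34 V < V_ov = 1.98 V, the device is in the triode region.
I_D = k_n [V_ov · V_DS − ½ V_DS²] = 6.8 × [1.98 × 0.34 − 0.5 × 0.34²] = 4.18 mA.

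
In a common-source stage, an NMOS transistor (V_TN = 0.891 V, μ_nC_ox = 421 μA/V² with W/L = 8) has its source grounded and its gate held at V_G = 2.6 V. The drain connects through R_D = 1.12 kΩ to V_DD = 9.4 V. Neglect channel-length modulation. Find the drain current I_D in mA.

V_GS = V_G = 2.6 V, so V_ov = 2.6 − 0.891 = 1.71 V.
k_n = μ_nC_ox · (W/L) = 3.368 mA/V².
Assume saturation: I_D = ½ k_n V_ov² = 0.5 × 3.368 × 1.71² = 4.92 mA, giving V_DS = V_DD − I_D R_D = 9.4 − 4.92 × 1.12 = 3.89 V.
V_DS = 3.89 V ≥ V_ov = 1.71 V, confirming saturation.

I_D = 4.92 mA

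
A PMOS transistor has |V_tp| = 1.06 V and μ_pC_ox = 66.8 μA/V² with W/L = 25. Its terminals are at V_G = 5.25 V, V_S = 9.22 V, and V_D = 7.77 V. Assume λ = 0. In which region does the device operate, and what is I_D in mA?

Triode; I_D = 5.29 mA

V_SG = V_S − V_G = 9.22 − 5.25 = 3.97 V; V_SD = V_S − V_D = 9.22 − 7.77 = 1.45 V.
k_p = μ_pC_ox · (W/L) = 1.67 mA/V².
V_ov = V_SG − |V_tp| = 3.97 − 1.06 = 2.91 V.
Since V_SD = 1.45 V < V_ov = 2.91 V, the device is in the triode region.
I_D = k_p [V_ov · V_SD − ½ V_SD²] = 1.67 × [2.91 × 1.45 − 0.5 × 1.45²] = 5.29 mA.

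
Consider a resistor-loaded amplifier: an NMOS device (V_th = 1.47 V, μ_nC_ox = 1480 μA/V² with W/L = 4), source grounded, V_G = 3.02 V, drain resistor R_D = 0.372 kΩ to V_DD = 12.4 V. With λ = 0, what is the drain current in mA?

I_D = 7.11 mA

V_GS = V_G = 3.02 V, so V_ov = 3.02 − 1.47 = 1.55 V.
k_n = μ_nC_ox · (W/L) = 5.92 mA/V².
Assume saturation: I_D = ½ k_n V_ov² = 0.5 × 5.92 × 1.55² = 7.11 mA, giving V_DS = V_DD − I_D R_D = 12.4 − 7.11 × 0.372 = 9.75 V.
V_DS = 9.75 V ≥ V_ov = 1.55 V, confirming saturation.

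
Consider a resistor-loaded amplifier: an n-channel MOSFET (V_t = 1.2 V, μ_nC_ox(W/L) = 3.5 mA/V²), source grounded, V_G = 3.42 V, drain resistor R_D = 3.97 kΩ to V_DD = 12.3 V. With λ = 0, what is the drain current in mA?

V_GS = V_G = 3.42 V, so V_ov = 3.42 − 1.2 = 2.22 V.
Assume saturation: I_D = ½ k_n V_ov² = 0.5 × 3.5 × 2.22² = 8.62 mA, giving V_DS = V_DD − I_D R_D = 12.3 − 8.62 × 3.97 = -21.9 V.
But -21.9 V < V_ov = 2.22 V, so the device is actually in triode.
In triode I_D = k_n[V_ov V_DS − ½ V_DS²] and I_D = (V_DD − V_DS)/R_D. Equating: 6.95 V_DS² − 31.85 V_DS + 12.3 = 0, giving V_DS = 0.426 V (the root below V_ov).
I_D = (12.3 − 0.426) / 3.97 = 2.99 mA.

I_D = 2.99 mA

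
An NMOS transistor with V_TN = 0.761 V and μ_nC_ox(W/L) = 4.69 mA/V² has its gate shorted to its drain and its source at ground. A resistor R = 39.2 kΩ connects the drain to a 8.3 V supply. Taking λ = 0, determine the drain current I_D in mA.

With gate tied to drain, V_GS = V_DS ≥ V_GS − V_TN, so the device is in saturation.
KCL at the drain: ½ k_n (V_GS − V_TN)² = (V_DD − V_GS)/R.
Let x = V_GS − 0.761. Then 91.9 x² + x − 7.539 = 0, giving x = 0.281 V (positive root), so V_GS = 1.04 V.
I_D = (V_DD − V_GS)/R = (8.3 − 1.04) / 39.2 = 0.185 mA.

I_D = 0.185 mA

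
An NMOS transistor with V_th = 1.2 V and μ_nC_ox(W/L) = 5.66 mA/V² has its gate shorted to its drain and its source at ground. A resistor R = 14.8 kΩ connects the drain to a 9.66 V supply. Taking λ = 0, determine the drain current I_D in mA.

I_D = 0.542 mA

With gate tied to drain, V_GS = V_DS ≥ V_GS − V_th, so the device is in saturation.
KCL at the drain: ½ k_n (V_GS − V_th)² = (V_DD − V_GS)/R.
Let x = V_GS − 1.2. Then 41.9 x² + x − 8.46 = 0, giving x = 0.438 V (positive root), so V_GS = 1.64 V.
I_D = (V_DD − V_GS)/R = (9.66 − 1.64) / 14.8 = 0.542 mA.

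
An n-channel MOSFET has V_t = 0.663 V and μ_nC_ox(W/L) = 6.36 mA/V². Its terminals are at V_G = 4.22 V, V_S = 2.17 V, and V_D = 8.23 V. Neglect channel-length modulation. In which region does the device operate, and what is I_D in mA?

V_GS = V_G − V_S = 4.22 − 2.17 = 2.05 V; V_DS = V_D − V_S = 8.23 − 2.17 = 6.06 V.
V_ov = V_GS − V_t = 2.05 − 0.663 = 1.39 V.
Since V_DS = 6.06 V ≥ V_ov = 1.39 V, the device is in saturation.
I_D = ½ k_n V_ov² = 0.5 × 6.36 × 1.39² = 6.12 mA.

Saturation; I_D = 6.12 mA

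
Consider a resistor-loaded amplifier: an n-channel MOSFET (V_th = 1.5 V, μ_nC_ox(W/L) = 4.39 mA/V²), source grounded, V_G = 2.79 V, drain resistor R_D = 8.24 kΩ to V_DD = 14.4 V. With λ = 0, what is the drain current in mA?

I_D = 1.71 mA

V_GS = V_G = 2.79 V, so V_ov = 2.79 − 1.5 = 1.29 V.
Assume saturation: I_D = ½ k_n V_ov² = 0.5 × 4.39 × 1.29² = 3.65 mA, giving V_DS = V_DD − I_D R_D = 14.4 − 3.65 × 8.24 = -15.7 V.
But -15.7 V < V_ov = 1.29 V, so the device is actually in triode.
In triode I_D = k_n[V_ov V_DS − ½ V_DS²] and I_D = (V_DD − V_DS)/R_D. Equating: 18.1 V_DS² − 47.66 V_DS + 14.4 = 0, giving V_DS = 0.348 V (the root below V_ov).
I_D = (14.4 − 0.348) / 8.24 = 1.71 mA.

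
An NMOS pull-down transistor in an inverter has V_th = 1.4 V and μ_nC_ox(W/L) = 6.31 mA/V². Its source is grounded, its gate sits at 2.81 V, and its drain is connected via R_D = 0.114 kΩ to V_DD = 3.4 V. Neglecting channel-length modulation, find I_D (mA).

V_GS = V_G = 2.81 V, so V_ov = 2.81 − 1.4 = 1.41 V.
Assume saturation: I_D = ½ k_n V_ov² = 0.5 × 6.31 × 1.41² = 6.27 mA, giving V_DS = V_DD − I_D R_D = 3.4 − 6.27 × 0.114 = 2.68 V.
V_DS = 2.68 V ≥ V_ov = 1.41 V, confirming saturation.

I_D = 6.27 mA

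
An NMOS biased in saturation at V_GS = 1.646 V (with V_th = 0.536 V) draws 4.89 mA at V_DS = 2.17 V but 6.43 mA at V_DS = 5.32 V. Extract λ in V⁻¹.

With V_GS fixed, I_D ∝ (1 + λ V_DS) in saturation, so I_D2/I_D1 = (1 + λ V_DS2)/(1 + λ V_DS1).
6.43/4.89 = 1.315 = (1 + 5.32 λ)/(1 + 2.17 λ).
Solving: λ (I_D1 V_DS2 − I_D2 V_DS1) = I_D2 − I_D1, so λ = (6.43 − 4.89) / (4.89 × 5.32 − 6.43 × 2.17) = 1.54 / 12.1 = 0.128 V⁻¹.

λ = 0.128 V⁻¹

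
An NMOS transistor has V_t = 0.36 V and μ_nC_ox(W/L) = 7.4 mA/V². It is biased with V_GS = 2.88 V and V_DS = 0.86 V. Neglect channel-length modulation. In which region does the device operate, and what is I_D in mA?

Triode; I_D = 13.3 mA

V_ov = V_GS − V_t = 2.88 − 0.36 = 2.52 V.
Since V_DS = 0.86 V < V_ov = 2.52 V, the device is in the triode region.
I_D = k_n [V_ov · V_DS − ½ V_DS²] = 7.4 × [2.52 × 0.86 − 0.5 × 0.86²] = 13.3 mA.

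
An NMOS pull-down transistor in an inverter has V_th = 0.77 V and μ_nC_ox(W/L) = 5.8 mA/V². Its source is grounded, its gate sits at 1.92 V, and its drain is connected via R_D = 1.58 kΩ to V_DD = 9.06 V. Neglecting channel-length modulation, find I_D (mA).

V_GS = V_G = 1.92 V, so V_ov = 1.92 − 0.77 = 1.15 V.
Assume saturation: I_D = ½ k_n V_ov² = 0.5 × 5.8 × 1.15² = 3.84 mA, giving V_DS = V_DD − I_D R_D = 9.06 − 3.84 × 1.58 = 3 V.
V_DS = 3 V ≥ V_ov = 1.15 V, confirming saturation.

I_D = 3.84 mA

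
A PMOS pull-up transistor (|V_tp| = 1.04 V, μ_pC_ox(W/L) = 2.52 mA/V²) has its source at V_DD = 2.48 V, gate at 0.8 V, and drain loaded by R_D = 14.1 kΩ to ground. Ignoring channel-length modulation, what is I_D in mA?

I_D = 0.168 mA

V_SG = V_DD − V_G = 2.48 − 0.8 = 1.68 V, so V_ov = 1.68 − 1.04 = 0.64 V.
Assume saturation: I_D = ½ k_p V_ov² = 0.5 × 2.52 × 0.64² = 0.516 mA, giving V_SD = V_DD − I_D R_D = 2.48 − 0.516 × 14.1 = -4.8 V.
But -4.8 V < V_ov = 0.64 V, so the device is actually in triode.
In triode I_D = k_p[V_ov V_SD − ½ V_SD²] and I_D = (V_DD − V_SD)/R_D. Equating: 17.8 V_SD² − 23.74 V_SD + 2.48 = 0, giving V_SD = 0.114 V (the root below V_ov).
I_D = (2.48 − 0.114) / 14.1 = 0.168 mA.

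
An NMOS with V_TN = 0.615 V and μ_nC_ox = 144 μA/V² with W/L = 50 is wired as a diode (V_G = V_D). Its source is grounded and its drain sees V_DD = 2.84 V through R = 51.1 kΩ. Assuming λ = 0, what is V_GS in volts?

V_GS = 0.722 V

With gate tied to drain, V_GS = V_DS ≥ V_GS − V_TN, so the device is in saturation.
k_n = μ_nC_ox · (W/L) = 7.2 mA/V².
KCL at the drain: ½ k_n (V_GS − V_TN)² = (V_DD − V_GS)/R.
Let x = V_GS − 0.615. Then 184 x² + x − 2.225 = 0, giving x = 0.107 V (positive root), so V_GS = 0.722 V.
I_D = (V_DD − V_GS)/R = (2.84 − 0.722) / 51.1 = 0.0414 mA.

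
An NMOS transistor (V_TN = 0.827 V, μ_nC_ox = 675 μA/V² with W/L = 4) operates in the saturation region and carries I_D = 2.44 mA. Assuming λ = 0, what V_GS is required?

k_n = μ_nC_ox · (W/L) = 2.7 mA/V².
In saturation I_D = ½ k_n (V_GS − V_TN)², so V_GS − V_TN = √(2 I_D / k_n) = √(2 × 2.44 / 2.7) = 1.34 V.
V_GS = 0.827 + 1.34 = 2.17 V.

V_GS = 2.17 V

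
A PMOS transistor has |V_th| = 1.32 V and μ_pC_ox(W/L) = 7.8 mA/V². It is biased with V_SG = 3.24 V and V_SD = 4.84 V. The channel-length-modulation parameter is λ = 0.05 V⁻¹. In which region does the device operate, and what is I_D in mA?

V_ov = V_SG − |V_th| = 3.24 − 1.32 = 1.92 V.
Since V_SD = 4.84 V ≥ V_ov = 1.92 V, the device is in saturation.
I_D = ½ k_p V_ov² (1 + λ V_SD) = 0.5 × 7.8 × 1.92² × (1 + 0.05 × 4.84) = 17.9 mA.

Saturation; I_D = 17.9 mA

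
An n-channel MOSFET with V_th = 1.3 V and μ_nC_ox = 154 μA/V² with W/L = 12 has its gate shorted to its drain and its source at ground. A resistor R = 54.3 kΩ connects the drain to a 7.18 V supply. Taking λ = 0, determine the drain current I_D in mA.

With gate tied to drain, V_GS = V_DS ≥ V_GS − V_th, so the device is in saturation.
k_n = μ_nC_ox · (W/L) = 1.848 mA/V².
KCL at the drain: ½ k_n (V_GS − V_th)² = (V_DD − V_GS)/R.
Let x = V_GS − 1.3. Then 50.2 x² + x − 5.88 = 0, giving x = 0.333 V (positive root), so V_GS = 1.63 V.
I_D = (V_DD − V_GS)/R = (7.18 − 1.63) / 54.3 = 0.102 mA.

I_D = 0.102 mA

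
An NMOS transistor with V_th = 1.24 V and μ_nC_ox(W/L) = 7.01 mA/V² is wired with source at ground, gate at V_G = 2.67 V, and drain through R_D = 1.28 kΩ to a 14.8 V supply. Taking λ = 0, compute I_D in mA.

V_GS = V_G = 2.67 V, so V_ov = 2.67 − 1.24 = 1.43 V.
Assume saturation: I_D = ½ k_n V_ov² = 0.5 × 7.01 × 1.43² = 7.17 mA, giving V_DS = V_DD − I_D R_D = 14.8 − 7.17 × 1.28 = 5.63 V.
V_DS = 5.63 V ≥ V_ov = 1.43 V, confirming saturation.

I_D = 7.17 mA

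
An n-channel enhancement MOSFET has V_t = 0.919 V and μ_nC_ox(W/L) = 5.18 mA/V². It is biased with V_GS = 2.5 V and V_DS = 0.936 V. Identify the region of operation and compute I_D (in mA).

Triode; I_D = 5.40 mA

V_ov = V_GS − V_t = 2.5 − 0.919 = 1.58 V.
Since V_DS = 0.936 V < V_ov = 1.58 V, the device is in the triode region.
I_D = k_n [V_ov · V_DS − ½ V_DS²] = 5.18 × [1.58 × 0.936 − 0.5 × 0.936²] = 5.4 mA.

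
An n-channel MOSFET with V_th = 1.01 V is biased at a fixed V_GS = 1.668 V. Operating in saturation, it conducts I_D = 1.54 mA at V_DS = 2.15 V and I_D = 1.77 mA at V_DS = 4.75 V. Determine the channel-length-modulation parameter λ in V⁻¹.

λ = 0.0655 V⁻¹

With V_GS fixed, I_D ∝ (1 + λ V_DS) in saturation, so I_D2/I_D1 = (1 + λ V_DS2)/(1 + λ V_DS1).
1.77/1.54 = 1.149 = (1 + 4.75 λ)/(1 + 2.15 λ).
Solving: λ (I_D1 V_DS2 − I_D2 V_DS1) = I_D2 − I_D1, so λ = (1.77 − 1.54) / (1.54 × 4.75 − 1.77 × 2.15) = 0.23 / 3.51 = 0.0655 V⁻¹.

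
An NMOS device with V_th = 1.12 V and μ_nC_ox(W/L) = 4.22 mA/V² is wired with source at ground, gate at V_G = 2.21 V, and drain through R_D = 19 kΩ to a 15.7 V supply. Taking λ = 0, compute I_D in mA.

V_GS = V_G = 2.21 V, so V_ov = 2.21 − 1.12 = 1.09 V.
Assume saturation: I_D = ½ k_n V_ov² = 0.5 × 4.22 × 1.09² = 2.51 mA, giving V_DS = V_DD − I_D R_D = 15.7 − 2.51 × 19 = -31.9 V.
But -31.9 V < V_ov = 1.09 V, so the device is actually in triode.
In triode I_D = k_n[V_ov V_DS − ½ V_DS²] and I_D = (V_DD − V_DS)/R_D. Equating: 40.1 V_DS² − 88.4 V_DS + 15.7 = 0, giving V_DS = 0.195 V (the root below V_ov).
I_D = (15.7 − 0.195) / 19 = 0.816 mA.

I_D = 0.816 mA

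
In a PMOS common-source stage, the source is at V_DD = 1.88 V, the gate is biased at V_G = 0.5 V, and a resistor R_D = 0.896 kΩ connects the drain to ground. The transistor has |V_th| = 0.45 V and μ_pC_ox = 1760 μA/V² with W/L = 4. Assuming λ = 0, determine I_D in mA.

I_D = 1.74 mA

V_SG = V_DD − V_G = 1.88 − 0.5 = 1.38 V, so V_ov = 1.38 − 0.45 = 0.93 V.
k_p = μ_pC_ox · (W/L) = 7.04 mA/V².
Assume saturation: I_D = ½ k_p V_ov² = 0.5 × 7.04 × 0.93² = 3.04 mA, giving V_SD = V_DD − I_D R_D = 1.88 − 3.04 × 0.896 = -0.848 V.
But -0.848 V < V_ov = 0.93 V, so the device is actually in triode.
In triode I_D = k_p[V_ov V_SD − ½ V_SD²] and I_D = (V_DD − V_SD)/R_D. Equating: 3.15 V_SD² − 6.866 V_SD + 1.88 = 0, giving V_SD = 0.321 V (the root below V_ov).
I_D = (1.88 − 0.321) / 0.896 = 1.74 mA.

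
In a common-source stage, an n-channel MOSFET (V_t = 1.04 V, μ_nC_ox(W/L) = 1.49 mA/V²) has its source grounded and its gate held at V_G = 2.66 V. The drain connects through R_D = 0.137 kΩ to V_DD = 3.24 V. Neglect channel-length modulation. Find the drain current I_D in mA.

I_D = 1.96 mA

V_GS = V_G = 2.66 V, so V_ov = 2.66 − 1.04 = 1.62 V.
Assume saturation: I_D = ½ k_n V_ov² = 0.5 × 1.49 × 1.62² = 1.96 mA, giving V_DS = V_DD − I_D R_D = 3.24 − 1.96 × 0.137 = 2.97 V.
V_DS = 2.97 V ≥ V_ov = 1.62 V, confirming saturation.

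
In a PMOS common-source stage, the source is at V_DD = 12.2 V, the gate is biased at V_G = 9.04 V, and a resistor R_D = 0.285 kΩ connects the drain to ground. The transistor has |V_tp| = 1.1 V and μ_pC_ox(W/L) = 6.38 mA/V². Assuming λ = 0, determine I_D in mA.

I_D = 13.5 mA

V_SG = V_DD − V_G = 12.2 − 9.04 = 3.16 V, so V_ov = 3.16 − 1.1 = 2.06 V.
Assume saturation: I_D = ½ k_p V_ov² = 0.5 × 6.38 × 2.06² = 13.5 mA, giving V_SD = V_DD − I_D R_D = 12.2 − 13.5 × 0.285 = 8.34 V.
V_SD = 8.34 V ≥ V_ov = 2.06 V, confirming saturation.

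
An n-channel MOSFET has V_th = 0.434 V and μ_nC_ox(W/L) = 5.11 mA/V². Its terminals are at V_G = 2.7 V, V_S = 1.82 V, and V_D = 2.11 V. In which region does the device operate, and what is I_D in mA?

Triode; I_D = 0.446 mA

V_GS = V_G − V_S = 2.7 − 1.82 = 0.88 V; V_DS = V_D − V_S = 2.11 − 1.82 = 0.29 V.
V_ov = V_GS − V_th = 0.88 − 0.434 = 0.446 V.
Since V_DS = 0.29 V < V_ov = 0.446 V, the device is in the triode region.
I_D = k_n [V_ov · V_DS − ½ V_DS²] = 5.11 × [0.446 × 0.29 − 0.5 × 0.29²] = 0.446 mA.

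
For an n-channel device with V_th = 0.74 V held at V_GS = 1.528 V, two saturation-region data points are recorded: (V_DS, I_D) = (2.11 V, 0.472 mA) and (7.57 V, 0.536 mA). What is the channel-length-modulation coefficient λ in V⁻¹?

λ = 0.0262 V⁻¹

With V_GS fixed, I_D ∝ (1 + λ V_DS) in saturation, so I_D2/I_D1 = (1 + λ V_DS2)/(1 + λ V_DS1).
0.536/0.472 = 1.136 = (1 + 7.57 λ)/(1 + 2.11 λ).
Solving: λ (I_D1 V_DS2 − I_D2 V_DS1) = I_D2 − I_D1, so λ = (0.536 − 0.472) / (0.472 × 7.57 − 0.536 × 2.11) = 0.064 / 2.44 = 0.0262 V⁻¹.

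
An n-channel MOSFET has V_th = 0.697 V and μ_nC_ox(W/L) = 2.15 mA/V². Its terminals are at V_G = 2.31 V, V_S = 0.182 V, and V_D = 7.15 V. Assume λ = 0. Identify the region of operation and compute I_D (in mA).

Saturation; I_D = 2.20 mA

V_GS = V_G − V_S = 2.31 − 0.182 = 2.13 V; V_DS = V_D − V_S = 7.15 − 0.182 = 6.97 V.
V_ov = V_GS − V_th = 2.13 − 0.697 = 1.43 V.
Since V_DS = 6.97 V ≥ V_ov = 1.43 V, the device is in saturation.
I_D = ½ k_n V_ov² = 0.5 × 2.15 × 1.43² = 2.2 mA.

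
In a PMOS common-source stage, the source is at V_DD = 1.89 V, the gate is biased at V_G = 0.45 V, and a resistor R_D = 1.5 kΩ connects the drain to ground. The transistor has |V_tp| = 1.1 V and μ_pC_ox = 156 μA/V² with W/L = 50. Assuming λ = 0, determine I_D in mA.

I_D = 0.451 mA

V_SG = V_DD − V_G = 1.89 − 0.45 = 1.44 V, so V_ov = 1.44 − 1.1 = 0.34 V.
k_p = μ_pC_ox · (W/L) = 7.8 mA/V².
Assume saturation: I_D = ½ k_p V_ov² = 0.5 × 7.8 × 0.34² = 0.451 mA, giving V_SD = V_DD − I_D R_D = 1.89 − 0.451 × 1.5 = 1.21 V.
V_SD = 1.21 V ≥ V_ov = 0.34 V, confirming saturation.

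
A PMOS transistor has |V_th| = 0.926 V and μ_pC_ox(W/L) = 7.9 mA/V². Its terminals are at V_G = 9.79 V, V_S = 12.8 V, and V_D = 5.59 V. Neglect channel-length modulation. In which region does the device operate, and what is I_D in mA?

Saturation; I_D = 17.2 mA

V_SG = V_S − V_G = 12.8 − 9.79 = 3.01 V; V_SD = V_S − V_D = 12.8 − 5.59 = 7.21 V.
V_ov = V_SG − |V_th| = 3.01 − 0.926 = 2.08 V.
Since V_SD = 7.21 V ≥ V_ov = 2.08 V, the device is in saturation.
I_D = ½ k_p V_ov² = 0.5 × 7.9 × 2.08² = 17.2 mA.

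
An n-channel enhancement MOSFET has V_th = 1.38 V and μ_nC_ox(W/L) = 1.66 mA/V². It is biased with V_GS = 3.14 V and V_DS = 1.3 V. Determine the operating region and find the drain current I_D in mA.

Triode; I_D = 2.40 mA

V_ov = V_GS − V_th = 3.14 − 1.38 = 1.76 V.
Since V_DS = 1.3 V < V_ov = 1.76 V, the device is in the triode region.
I_D = k_n [V_ov · V_DS − ½ V_DS²] = 1.66 × [1.76 × 1.3 − 0.5 × 1.3²] = 2.4 mA.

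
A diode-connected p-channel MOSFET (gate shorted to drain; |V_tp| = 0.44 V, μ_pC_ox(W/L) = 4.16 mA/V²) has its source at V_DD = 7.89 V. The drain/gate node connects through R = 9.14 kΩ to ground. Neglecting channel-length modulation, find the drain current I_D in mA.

With gate tied to drain, V_SG = V_SD ≥ V_SG − |V_tp|, so the device is in saturation.
KCL at the drain: ½ k_p (V_SG − |V_tp|)² = (V_DD − V_SG)/R.
Let x = V_SG − 0.44. Then 19 x² + x − 7.45 = 0, giving x = 0.6 V (positive root), so V_SG = 1.04 V.
I_D = (V_DD − V_SG)/R = (7.89 − 1.04) / 9.14 = 0.749 mA.

I_D = 0.749 mA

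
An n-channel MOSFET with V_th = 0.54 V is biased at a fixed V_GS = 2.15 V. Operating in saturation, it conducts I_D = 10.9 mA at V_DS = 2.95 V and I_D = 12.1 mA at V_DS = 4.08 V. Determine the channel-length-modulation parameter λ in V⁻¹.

λ = 0.137 V⁻¹

With V_GS fixed, I_D ∝ (1 + λ V_DS) in saturation, so I_D2/I_D1 = (1 + λ V_DS2)/(1 + λ V_DS1).
12.1/10.9 = 1.11 = (1 + 4.08 λ)/(1 + 2.95 λ).
Solving: λ (I_D1 V_DS2 − I_D2 V_DS1) = I_D2 − I_D1, so λ = (12.1 − 10.9) / (10.9 × 4.08 − 12.1 × 2.95) = 1.2 / 8.78 = 0.137 V⁻¹.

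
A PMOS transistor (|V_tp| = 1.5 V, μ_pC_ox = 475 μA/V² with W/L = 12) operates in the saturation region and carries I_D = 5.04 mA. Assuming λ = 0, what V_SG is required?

k_p = μ_pC_ox · (W/L) = 5.7 mA/V².
In saturation I_D = ½ k_p (V_SG − |V_tp|)², so V_SG − |V_tp| = √(2 I_D / k_p) = √(2 × 5.04 / 5.7) = 1.33 V.
V_SG = 1.5 + 1.33 = 2.83 V.

V_SG = 2.83 V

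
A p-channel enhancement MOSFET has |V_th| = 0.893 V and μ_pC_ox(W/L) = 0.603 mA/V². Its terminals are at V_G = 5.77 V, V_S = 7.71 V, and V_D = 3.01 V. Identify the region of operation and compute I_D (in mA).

Saturation; I_D = 0.331 mA

V_SG = V_S − V_G = 7.71 − 5.77 = 1.94 V; V_SD = V_S − V_D = 7.71 − 3.01 = 4.7 V.
V_ov = V_SG − |V_th| = 1.94 − 0.893 = 1.05 V.
Since V_SD = 4.7 V ≥ V_ov = 1.05 V, the device is in saturation.
I_D = ½ k_p V_ov² = 0.5 × 0.603 × 1.05² = 0.331 mA.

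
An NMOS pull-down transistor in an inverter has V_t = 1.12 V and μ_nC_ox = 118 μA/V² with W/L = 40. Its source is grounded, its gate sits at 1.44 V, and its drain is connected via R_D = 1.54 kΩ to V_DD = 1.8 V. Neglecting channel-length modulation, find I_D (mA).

I_D = 0.242 mA

V_GS = V_G = 1.44 V, so V_ov = 1.44 − 1.12 = 0.32 V.
k_n = μ_nC_ox · (W/L) = 4.72 mA/V².
Assume saturation: I_D = ½ k_n V_ov² = 0.5 × 4.72 × 0.32² = 0.242 mA, giving V_DS = V_DD − I_D R_D = 1.8 − 0.242 × 1.54 = 1.43 V.
V_DS = 1.43 V ≥ V_ov = 0.32 V, confirming saturation.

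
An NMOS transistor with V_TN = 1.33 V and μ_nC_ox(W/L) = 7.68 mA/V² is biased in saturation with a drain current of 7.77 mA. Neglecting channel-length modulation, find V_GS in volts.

In saturation I_D = ½ k_n (V_GS − V_TN)², so V_GS − V_TN = √(2 I_D / k_n) = √(2 × 7.77 / 7.68) = 1.42 V.
V_GS = 1.33 + 1.42 = 2.75 V.

V_GS = 2.75 V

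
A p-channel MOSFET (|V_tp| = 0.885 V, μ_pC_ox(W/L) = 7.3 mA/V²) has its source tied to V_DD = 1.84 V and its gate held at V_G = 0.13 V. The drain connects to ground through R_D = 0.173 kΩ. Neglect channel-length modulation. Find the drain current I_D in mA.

I_D = 2.48 mA

V_SG = V_DD − V_G = 1.84 − 0.13 = 1.71 V, so V_ov = 1.71 − 0.885 = 0.825 V.
Assume saturation: I_D = ½ k_p V_ov² = 0.5 × 7.3 × 0.825² = 2.48 mA, giving V_SD = V_DD − I_D R_D = 1.84 − 2.48 × 0.173 = 1.41 V.
V_SD = 1.41 V ≥ V_ov = 0.825 V, confirming saturation.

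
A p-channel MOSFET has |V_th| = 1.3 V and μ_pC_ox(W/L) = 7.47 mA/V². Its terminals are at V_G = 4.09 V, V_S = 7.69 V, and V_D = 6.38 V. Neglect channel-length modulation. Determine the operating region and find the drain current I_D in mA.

Triode; I_D = 16.1 mA

V_SG = V_S − V_G = 7.69 − 4.09 = 3.6 V; V_SD = V_S − V_D = 7.69 − 6.38 = 1.31 V.
V_ov = V_SG − |V_th| = 3.6 − 1.3 = 2.3 V.
Since V_SD = 1.31 V < V_ov = 2.3 V, the device is in the triode region.
I_D = k_p [V_ov · V_SD − ½ V_SD²] = 7.47 × [2.3 × 1.31 − 0.5 × 1.31²] = 16.1 mA.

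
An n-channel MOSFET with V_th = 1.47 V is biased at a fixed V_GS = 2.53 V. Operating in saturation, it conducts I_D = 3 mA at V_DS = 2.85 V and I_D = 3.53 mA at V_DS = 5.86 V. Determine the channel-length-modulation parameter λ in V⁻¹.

λ = 0.0705 V⁻¹

With V_GS fixed, I_D ∝ (1 + λ V_DS) in saturation, so I_D2/I_D1 = (1 + λ V_DS2)/(1 + λ V_DS1).
3.53/3 = 1.177 = (1 + 5.86 λ)/(1 + 2.85 λ).
Solving: λ (I_D1 V_DS2 − I_D2 V_DS1) = I_D2 − I_D1, so λ = (3.53 − 3) / (3 × 5.86 − 3.53 × 2.85) = 0.53 / 7.52 = 0.0705 V⁻¹.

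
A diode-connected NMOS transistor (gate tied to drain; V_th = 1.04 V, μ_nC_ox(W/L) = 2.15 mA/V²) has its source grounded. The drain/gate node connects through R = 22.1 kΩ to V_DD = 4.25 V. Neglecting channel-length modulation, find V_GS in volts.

V_GS = 1.39 V

With gate tied to drain, V_GS = V_DS ≥ V_GS − V_th, so the device is in saturation.
KCL at the drain: ½ k_n (V_GS − V_th)² = (V_DD − V_GS)/R.
Let x = V_GS − 1.04. Then 23.8 x² + x − 3.21 = 0, giving x = 0.347 V (positive root), so V_GS = 1.39 V.
I_D = (V_DD − V_GS)/R = (4.25 − 1.39) / 22.1 = 0.13 mA.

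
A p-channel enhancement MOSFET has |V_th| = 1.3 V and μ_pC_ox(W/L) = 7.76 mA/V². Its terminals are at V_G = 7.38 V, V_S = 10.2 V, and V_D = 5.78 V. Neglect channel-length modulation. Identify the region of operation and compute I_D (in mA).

V_SG = V_S − V_G = 10.2 − 7.38 = 2.82 V; V_SD = V_S − V_D = 10.2 − 5.78 = 4.42 V.
V_ov = V_SG − |V_th| = 2.82 − 1.3 = 1.52 V.
Since V_SD = 4.42 V ≥ V_ov = 1.52 V, the device is in saturation.
I_D = ½ k_p V_ov² = 0.5 × 7.76 × 1.52² = 8.96 mA.

Saturation; I_D = 8.96 mA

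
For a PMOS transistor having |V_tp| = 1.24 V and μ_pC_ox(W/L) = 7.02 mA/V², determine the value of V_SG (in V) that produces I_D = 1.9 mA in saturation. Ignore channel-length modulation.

In saturation I_D = ½ k_p (V_SG − |V_tp|)², so V_SG − |V_tp| = √(2 I_D / k_p) = √(2 × 1.9 / 7.02) = 0.736 V.
V_SG = 1.24 + 0.736 = 1.98 V.

V_SG = 1.98 V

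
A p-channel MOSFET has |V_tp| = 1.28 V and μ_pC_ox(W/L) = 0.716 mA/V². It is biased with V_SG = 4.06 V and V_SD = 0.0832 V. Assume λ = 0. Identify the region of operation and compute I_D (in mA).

V_ov = V_SG − |V_tp| = 4.06 − 1.28 = 2.78 V.
Since V_SD = 0.0832 V < V_ov = 2.78 V, the device is in the triode region.
I_D = k_p [V_ov · V_SD − ½ V_SD²] = 0.716 × [2.78 × 0.0832 − 0.5 × 0.0832²] = 0.163 mA.

Triode; I_D = 0.163 mA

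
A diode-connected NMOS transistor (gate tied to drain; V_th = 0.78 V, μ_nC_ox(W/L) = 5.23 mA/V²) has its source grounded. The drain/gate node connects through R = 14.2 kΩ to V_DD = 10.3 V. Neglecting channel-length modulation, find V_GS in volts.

V_GS = 1.27 V

With gate tied to drain, V_GS = V_DS ≥ V_GS − V_th, so the device is in saturation.
KCL at the drain: ½ k_n (V_GS − V_th)² = (V_DD − V_GS)/R.
Let x = V_GS − 0.78. Then 37.1 x² + x − 9.52 = 0, giving x = 0.493 V (positive root), so V_GS = 1.27 V.
I_D = (V_DD − V_GS)/R = (10.3 − 1.27) / 14.2 = 0.636 mA.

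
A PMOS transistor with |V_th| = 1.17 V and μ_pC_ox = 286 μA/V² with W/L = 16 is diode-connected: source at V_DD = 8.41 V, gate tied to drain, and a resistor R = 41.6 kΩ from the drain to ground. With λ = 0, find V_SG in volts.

V_SG = 1.44 V

With gate tied to drain, V_SG = V_SD ≥ V_SG − |V_th|, so the device is in saturation.
k_p = μ_pC_ox · (W/L) = 4.576 mA/V².
KCL at the drain: ½ k_p (V_SG − |V_th|)² = (V_DD − V_SG)/R.
Let x = V_SG − 1.17. Then 95.2 x² + x − 7.24 = 0, giving x = 0.271 V (positive root), so V_SG = 1.44 V.
I_D = (V_DD − V_SG)/R = (8.41 − 1.44) / 41.6 = 0.168 mA.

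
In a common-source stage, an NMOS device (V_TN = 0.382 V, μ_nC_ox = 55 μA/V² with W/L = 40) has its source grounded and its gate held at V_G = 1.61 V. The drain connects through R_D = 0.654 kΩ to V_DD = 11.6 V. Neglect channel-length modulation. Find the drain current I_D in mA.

I_D = 1.66 mA

V_GS = V_G = 1.61 V, so V_ov = 1.61 − 0.382 = 1.23 V.
k_n = μ_nC_ox · (W/L) = 2.2 mA/V².
Assume saturation: I_D = ½ k_n V_ov² = 0.5 × 2.2 × 1.23² = 1.66 mA, giving V_DS = V_DD − I_D R_D = 11.6 − 1.66 × 0.654 = 10.5 V.
V_DS = 10.5 V ≥ V_ov = 1.23 V, confirming saturation.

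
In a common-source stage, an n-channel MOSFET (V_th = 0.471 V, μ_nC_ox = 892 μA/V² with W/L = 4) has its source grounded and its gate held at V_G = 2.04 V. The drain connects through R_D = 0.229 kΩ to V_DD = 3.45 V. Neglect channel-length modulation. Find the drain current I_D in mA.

I_D = 4.39 mA

V_GS = V_G = 2.04 V, so V_ov = 2.04 − 0.471 = 1.57 V.
k_n = μ_nC_ox · (W/L) = 3.568 mA/V².
Assume saturation: I_D = ½ k_n V_ov² = 0.5 × 3.568 × 1.57² = 4.39 mA, giving V_DS = V_DD − I_D R_D = 3.45 − 4.39 × 0.229 = 2.44 V.
V_DS = 2.44 V ≥ V_ov = 1.57 V, confirming saturation.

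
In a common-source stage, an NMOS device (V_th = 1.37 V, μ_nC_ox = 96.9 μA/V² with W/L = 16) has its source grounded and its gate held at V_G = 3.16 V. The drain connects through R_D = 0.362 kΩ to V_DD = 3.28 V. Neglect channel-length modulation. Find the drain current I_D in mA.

I_D = 2.48 mA

V_GS = V_G = 3.16 V, so V_ov = 3.16 − 1.37 = 1.79 V.
k_n = μ_nC_ox · (W/L) = 1.55 mA/V².
Assume saturation: I_D = ½ k_n V_ov² = 0.5 × 1.55 × 1.79² = 2.48 mA, giving V_DS = V_DD − I_D R_D = 3.28 − 2.48 × 0.362 = 2.38 V.
V_DS = 2.38 V ≥ V_ov = 1.79 V, confirming saturation.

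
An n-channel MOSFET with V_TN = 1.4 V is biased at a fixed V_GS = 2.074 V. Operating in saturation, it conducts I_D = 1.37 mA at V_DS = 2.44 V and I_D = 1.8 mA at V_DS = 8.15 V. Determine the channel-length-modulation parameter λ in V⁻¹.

λ = 0.0635 V⁻¹

With V_GS fixed, I_D ∝ (1 + λ V_DS) in saturation, so I_D2/I_D1 = (1 + λ V_DS2)/(1 + λ V_DS1).
1.8/1.37 = 1.314 = (1 + 8.15 λ)/(1 + 2.44 λ).
Solving: λ (I_D1 V_DS2 − I_D2 V_DS1) = I_D2 − I_D1, so λ = (1.8 − 1.37) / (1.37 × 8.15 − 1.8 × 2.44) = 0.43 / 6.77 = 0.0635 V⁻¹.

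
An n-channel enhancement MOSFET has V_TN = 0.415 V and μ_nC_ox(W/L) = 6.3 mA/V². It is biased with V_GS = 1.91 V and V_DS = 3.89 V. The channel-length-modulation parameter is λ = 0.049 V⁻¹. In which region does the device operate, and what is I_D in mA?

Saturation; I_D = 8.38 mA

V_ov = V_GS − V_TN = 1.91 − 0.415 = 1.49 V.
Since V_DS = 3.89 V ≥ V_ov = 1.49 V, the device is in saturation.
I_D = ½ k_n V_ov² (1 + λ V_DS) = 0.5 × 6.3 × 1.49² × (1 + 0.049 × 3.89) = 8.38 mA.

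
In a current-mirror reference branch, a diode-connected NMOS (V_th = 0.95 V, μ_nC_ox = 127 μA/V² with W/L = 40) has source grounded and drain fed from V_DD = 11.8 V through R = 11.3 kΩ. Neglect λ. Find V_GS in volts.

V_GS = 1.55 V

With gate tied to drain, V_GS = V_DS ≥ V_GS − V_th, so the device is in saturation.
k_n = μ_nC_ox · (W/L) = 5.08 mA/V².
KCL at the drain: ½ k_n (V_GS − V_th)² = (V_DD − V_GS)/R.
Let x = V_GS − 0.95. Then 28.7 x² + x − 10.85 = 0, giving x = 0.598 V (positive root), so V_GS = 1.55 V.
I_D = (V_DD − V_GS)/R = (11.8 − 1.55) / 11.3 = 0.907 mA.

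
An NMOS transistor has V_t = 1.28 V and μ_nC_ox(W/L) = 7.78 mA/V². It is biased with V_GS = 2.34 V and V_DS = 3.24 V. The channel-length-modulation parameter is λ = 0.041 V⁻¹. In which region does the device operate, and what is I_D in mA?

V_ov = V_GS − V_t = 2.34 − 1.28 = 1.06 V.
Since V_DS = 3.24 V ≥ V_ov = 1.06 V, the device is in saturation.
I_D = ½ k_n V_ov² (1 + λ V_DS) = 0.5 × 7.78 × 1.06² × (1 + 0.041 × 3.24) = 4.95 mA.

Saturation; I_D = 4.95 mA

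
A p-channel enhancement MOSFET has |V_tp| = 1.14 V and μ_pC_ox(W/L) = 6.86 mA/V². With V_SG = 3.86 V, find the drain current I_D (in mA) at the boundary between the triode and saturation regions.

At the boundary V_SD = V_ov = V_SG − |V_tp| = 3.86 − 1.14 = 2.72 V.
I_D = ½ k_p V_ov² = 0.5 × 6.86 × 2.72² = 25.4 mA.

I_D = 25.4 mA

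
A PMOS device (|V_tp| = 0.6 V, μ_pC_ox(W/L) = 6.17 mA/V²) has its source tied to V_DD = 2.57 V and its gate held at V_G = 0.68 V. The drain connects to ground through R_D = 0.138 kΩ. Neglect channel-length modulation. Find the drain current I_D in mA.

V_SG = V_DD − V_G = 2.57 − 0.68 = 1.89 V, so V_ov = 1.89 − 0.6 = 1.29 V.
Assume saturation: I_D = ½ k_p V_ov² = 0.5 × 6.17 × 1.29² = 5.13 mA, giving V_SD = V_DD − I_D R_D = 2.57 − 5.13 × 0.138 = 1.86 V.
V_SD = 1.86 V ≥ V_ov = 1.29 V, confirming saturation.

I_D = 5.13 mA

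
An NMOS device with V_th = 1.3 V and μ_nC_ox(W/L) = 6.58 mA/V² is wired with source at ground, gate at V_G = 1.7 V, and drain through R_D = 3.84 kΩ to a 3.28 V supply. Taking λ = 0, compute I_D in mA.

V_GS = V_G = 1.7 V, so V_ov = 1.7 − 1.3 = 0.4 V.
Assume saturation: I_D = ½ k_n V_ov² = 0.5 × 6.58 × 0.4² = 0.526 mA, giving V_DS = V_DD − I_D R_D = 3.28 − 0.526 × 3.84 = 1.26 V.
V_DS = 1.26 V ≥ V_ov = 0.4 V, confirming saturation.

I_D = 0.526 mA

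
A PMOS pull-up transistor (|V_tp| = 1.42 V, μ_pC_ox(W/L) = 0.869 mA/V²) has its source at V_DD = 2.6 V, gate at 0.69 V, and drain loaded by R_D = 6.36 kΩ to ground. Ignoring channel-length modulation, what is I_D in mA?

V_SG = V_DD − V_G = 2.6 − 0.69 = 1.91 V, so V_ov = 1.91 − 1.42 = 0.49 V.
Assume saturation: I_D = ½ k_p V_ov² = 0.5 × 0.869 × 0.49² = 0.104 mA, giving V_SD = V_DD − I_D R_D = 2.6 − 0.104 × 6.36 = 1.94 V.
V_SD = 1.94 V ≥ V_ov = 0.49 V, confirming saturation.

I_D = 0.104 mA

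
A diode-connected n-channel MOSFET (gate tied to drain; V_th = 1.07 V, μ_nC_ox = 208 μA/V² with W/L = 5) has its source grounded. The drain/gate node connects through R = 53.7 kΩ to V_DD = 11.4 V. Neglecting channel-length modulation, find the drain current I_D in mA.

With gate tied to drain, V_GS = V_DS ≥ V_GS − V_th, so the device is in saturation.
k_n = μ_nC_ox · (W/L) = 1.04 mA/V².
KCL at the drain: ½ k_n (V_GS − V_th)² = (V_DD − V_GS)/R.
Let x = V_GS − 1.07. Then 27.9 x² + x − 10.33 = 0, giving x = 0.591 V (positive root), so V_GS = 1.66 V.
I_D = (V_DD − V_GS)/R = (11.4 − 1.66) / 53.7 = 0.181 mA.

I_D = 0.181 mA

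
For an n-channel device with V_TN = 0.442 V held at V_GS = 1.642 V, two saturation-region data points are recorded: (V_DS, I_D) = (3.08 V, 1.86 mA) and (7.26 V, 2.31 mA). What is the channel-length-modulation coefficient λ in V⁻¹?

λ = 0.0704 V⁻¹

With V_GS fixed, I_D ∝ (1 + λ V_DS) in saturation, so I_D2/I_D1 = (1 + λ V_DS2)/(1 + λ V_DS1).
2.31/1.86 = 1.242 = (1 + 7.26 λ)/(1 + 3.08 λ).
Solving: λ (I_D1 V_DS2 − I_D2 V_DS1) = I_D2 − I_D1, so λ = (2.31 − 1.86) / (1.86 × 7.26 − 2.31 × 3.08) = 0.45 / 6.39 = 0.0704 V⁻¹.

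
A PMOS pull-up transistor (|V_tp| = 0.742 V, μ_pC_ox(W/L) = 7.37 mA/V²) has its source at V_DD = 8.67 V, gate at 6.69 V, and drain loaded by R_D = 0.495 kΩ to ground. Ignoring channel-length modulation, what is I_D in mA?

V_SG = V_DD − V_G = 8.67 − 6.69 = 1.98 V, so V_ov = 1.98 − 0.742 = 1.24 V.
Assume saturation: I_D = ½ k_p V_ov² = 0.5 × 7.37 × 1.24² = 5.65 mA, giving V_SD = V_DD − I_D R_D = 8.67 − 5.65 × 0.495 = 5.87 V.
V_SD = 5.87 V ≥ V_ov = 1.24 V, confirming saturation.

I_D = 5.65 mA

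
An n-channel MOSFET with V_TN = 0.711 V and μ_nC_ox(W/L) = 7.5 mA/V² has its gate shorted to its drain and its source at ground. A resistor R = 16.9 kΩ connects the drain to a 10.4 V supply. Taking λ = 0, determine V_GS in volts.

V_GS = 1.09 V

With gate tied to drain, V_GS = V_DS ≥ V_GS − V_TN, so the device is in saturation.
KCL at the drain: ½ k_n (V_GS − V_TN)² = (V_DD − V_GS)/R.
Let x = V_GS − 0.711. Then 63.4 x² + x − 9.689 = 0, giving x = 0.383 V (positive root), so V_GS = 1.09 V.
I_D = (V_DD − V_GS)/R = (10.4 − 1.09) / 16.9 = 0.551 mA.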